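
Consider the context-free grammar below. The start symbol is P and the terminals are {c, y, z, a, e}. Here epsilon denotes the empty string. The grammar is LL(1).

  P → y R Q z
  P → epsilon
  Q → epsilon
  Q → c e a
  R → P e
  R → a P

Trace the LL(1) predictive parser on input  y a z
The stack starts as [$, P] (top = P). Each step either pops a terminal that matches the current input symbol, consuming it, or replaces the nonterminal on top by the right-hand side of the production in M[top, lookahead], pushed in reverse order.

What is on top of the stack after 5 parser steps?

Q

     Stack      Input    Action
  1  $ P        y a z $  expand P → y R Q z
  2  $ z Q R y  y a z $  match y
  3  $ z Q R    a z $    expand R → a P
  4  $ z Q P a  a z $    match a
  5  $ z Q P    z $      expand P → epsilon
Stack after step 5: $ z Q (top = Q).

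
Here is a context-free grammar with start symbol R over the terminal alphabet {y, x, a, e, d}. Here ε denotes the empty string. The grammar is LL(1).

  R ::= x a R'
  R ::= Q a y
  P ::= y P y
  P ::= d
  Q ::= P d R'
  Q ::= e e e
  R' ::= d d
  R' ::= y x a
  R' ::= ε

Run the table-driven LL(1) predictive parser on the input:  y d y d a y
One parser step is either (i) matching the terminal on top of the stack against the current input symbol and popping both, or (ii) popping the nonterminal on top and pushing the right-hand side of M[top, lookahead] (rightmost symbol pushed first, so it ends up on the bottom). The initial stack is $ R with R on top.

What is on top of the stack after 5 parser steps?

step 1: stack=$ R  input=y d y d a y $  — expand R ::= Q a y
step 2: stack=$ y a Q  input=y d y d a y $  — expand Q ::= P d R'
step 3: stack=$ y a R' d P  input=y d y d a y $  — expand P ::= y P y
step 4: stack=$ y a R' d y P y  input=y d y d a y $  — match y
step 5: stack=$ y a R' d y P  input=d y d a y $  — expand P ::= d
Stack after step 5: $ y a R' d y d (top = d).

d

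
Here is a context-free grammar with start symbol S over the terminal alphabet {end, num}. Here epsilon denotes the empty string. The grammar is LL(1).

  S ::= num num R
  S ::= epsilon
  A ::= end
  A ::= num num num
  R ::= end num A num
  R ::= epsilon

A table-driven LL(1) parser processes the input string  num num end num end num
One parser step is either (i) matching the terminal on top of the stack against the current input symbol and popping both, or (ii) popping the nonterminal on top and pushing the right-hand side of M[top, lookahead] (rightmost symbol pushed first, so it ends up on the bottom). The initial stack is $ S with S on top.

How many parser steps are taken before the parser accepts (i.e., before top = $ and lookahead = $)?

9

     Stack            Input                      Action
  1  $ S              num num end num end num $  expand S ::= num num R
  2  $ R num num      num num end num end num $  match num
  3  $ R num          num end num end num $      match num
  4  $ R              end num end num $          expand R ::= end num A num
  5  $ num A num end  end num end num $          match end
  6  $ num A num      num end num $              match num
  7  $ num A          end num $                  expand A ::= end
  8  $ num end        end num $                  match end
  9  $ num            num $                      match num
Accept reached after 9 steps.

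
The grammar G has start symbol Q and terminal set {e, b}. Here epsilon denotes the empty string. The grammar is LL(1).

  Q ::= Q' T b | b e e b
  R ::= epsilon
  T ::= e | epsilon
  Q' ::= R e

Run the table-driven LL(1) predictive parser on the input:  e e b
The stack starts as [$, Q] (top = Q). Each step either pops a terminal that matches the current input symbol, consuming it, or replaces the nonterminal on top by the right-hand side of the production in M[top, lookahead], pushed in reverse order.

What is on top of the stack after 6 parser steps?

step 1: stack=$ Q  input=e e b $  — expand Q ::= Q' T b
step 2: stack=$ b T Q'  input=e e b $  — expand Q' ::= R e
step 3: stack=$ b T e R  input=e e b $  — expand R ::= epsilon
step 4: stack=$ b T e  input=e e b $  — match e
step 5: stack=$ b T  input=e b $  — expand T ::= e
step 6: stack=$ b e  input=e b $  — match e
Stack after step 6: $ b (top = b).

b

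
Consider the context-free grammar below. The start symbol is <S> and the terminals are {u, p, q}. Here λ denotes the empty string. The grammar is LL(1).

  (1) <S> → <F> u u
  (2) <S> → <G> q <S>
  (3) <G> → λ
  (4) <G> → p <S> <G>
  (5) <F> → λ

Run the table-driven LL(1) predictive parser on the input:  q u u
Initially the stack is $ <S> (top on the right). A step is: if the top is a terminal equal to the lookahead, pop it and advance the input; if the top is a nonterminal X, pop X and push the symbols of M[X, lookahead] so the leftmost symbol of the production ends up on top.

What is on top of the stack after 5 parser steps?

u

step 1: stack=$ <S>  input=q u u $  — expand <S> → <G> q <S>
step 2: stack=$ <S> q <G>  input=q u u $  — expand <G> → λ
step 3: stack=$ <S> q  input=q u u $  — match q
step 4: stack=$ <S>  input=u u $  — expand <S> → <F> u u
step 5: stack=$ u u <F>  input=u u $  — expand <F> → λ
Stack after step 5: $ u u (top = u).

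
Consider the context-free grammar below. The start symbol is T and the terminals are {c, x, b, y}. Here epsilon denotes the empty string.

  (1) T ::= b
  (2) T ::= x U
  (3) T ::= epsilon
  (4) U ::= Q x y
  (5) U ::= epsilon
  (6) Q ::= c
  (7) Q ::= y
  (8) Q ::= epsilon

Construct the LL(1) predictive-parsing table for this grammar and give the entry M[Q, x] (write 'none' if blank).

FIRST(T) = {epsilon, b, x}
FIRST(Q) = {epsilon, c, y}
FIRST(U) = {epsilon, c, x, y}  (via Q x y)
FOLLOW(T) includes $ since T is the start symbol.
FOLLOW(Q): in U::=Q x y, Q is followed by x y with FIRST {x}. Thus FOLLOW(Q) = {x}.
For Q ::= c: FIRST(c) = {c}, so it goes in M[Q, t] for t ∈ {c}.
For Q ::= y: FIRST(y) = {y}, so it goes in M[Q, t] for t ∈ {y}.
For Q ::= epsilon: FIRST(epsilon) = {epsilon}, so it goes in M[Q, t] for t ∈ {}; since epsilon ∈ FIRST, also for every t ∈ FOLLOW(Q) = {x}.

Q ::= epsilon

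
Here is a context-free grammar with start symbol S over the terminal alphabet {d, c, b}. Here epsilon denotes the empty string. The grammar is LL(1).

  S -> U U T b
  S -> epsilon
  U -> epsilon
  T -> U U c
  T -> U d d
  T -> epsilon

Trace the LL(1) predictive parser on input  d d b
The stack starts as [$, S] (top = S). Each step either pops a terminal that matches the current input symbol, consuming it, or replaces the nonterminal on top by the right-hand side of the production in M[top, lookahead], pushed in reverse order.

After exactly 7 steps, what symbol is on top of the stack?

step 1: stack=$ S  input=d d b $  — expand S -> U U T b
step 2: stack=$ b T U U  input=d d b $  — expand U -> epsilon
step 3: stack=$ b T U  input=d d b $  — expand U -> epsilon
step 4: stack=$ b T  input=d d b $  — expand T -> U d d
step 5: stack=$ b d d U  input=d d b $  — expand U -> epsilon
step 6: stack=$ b d d  input=d d b $  — match d
step 7: stack=$ b d  input=d b $  — match d
Stack after step 7: $ b (top = b).

b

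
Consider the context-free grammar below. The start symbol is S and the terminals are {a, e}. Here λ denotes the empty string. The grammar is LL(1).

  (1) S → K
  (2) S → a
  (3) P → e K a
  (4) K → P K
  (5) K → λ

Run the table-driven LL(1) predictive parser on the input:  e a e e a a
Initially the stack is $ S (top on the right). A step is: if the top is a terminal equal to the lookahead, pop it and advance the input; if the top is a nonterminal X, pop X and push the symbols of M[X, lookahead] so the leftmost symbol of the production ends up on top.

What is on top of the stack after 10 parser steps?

P

step 1: stack=$ S  input=e a e e a a $  — expand S → K
step 2: stack=$ K  input=e a e e a a $  — expand K → P K
step 3: stack=$ K P  input=e a e e a a $  — expand P → e K a
step 4: stack=$ K a K e  input=e a e e a a $  — match e
step 5: stack=$ K a K  input=a e e a a $  — expand K → λ
step 6: stack=$ K a  input=a e e a a $  — match a
step 7: stack=$ K  input=e e a a $  — expand K → P K
step 8: stack=$ K P  input=e e a a $  — expand P → e K a
step 9: stack=$ K a K e  input=e e a a $  — match e
step 10: stack=$ K a K  input=e a a $  — expand K → P K
Stack after step 10: $ K a K P (top = P).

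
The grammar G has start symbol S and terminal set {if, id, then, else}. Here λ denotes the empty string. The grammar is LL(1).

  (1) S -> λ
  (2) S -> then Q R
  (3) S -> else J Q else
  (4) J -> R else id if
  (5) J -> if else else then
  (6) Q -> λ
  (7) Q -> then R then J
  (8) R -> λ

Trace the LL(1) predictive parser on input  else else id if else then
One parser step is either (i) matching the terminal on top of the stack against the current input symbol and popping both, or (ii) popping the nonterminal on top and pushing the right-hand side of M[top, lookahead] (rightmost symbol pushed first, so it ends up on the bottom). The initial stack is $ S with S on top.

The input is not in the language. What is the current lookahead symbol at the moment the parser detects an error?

step 1: stack=$ S  input=else else id if else then $  — expand S -> else J Q else
step 2: stack=$ else Q J else  input=else else id if else then $  — match else
step 3: stack=$ else Q J  input=else id if else then $  — expand J -> R else id if
step 4: stack=$ else Q if id else R  input=else id if else then $  — expand R -> λ
step 5: stack=$ else Q if id else  input=else id if else then $  — match else
step 6: stack=$ else Q if id  input=id if else then $  — match id
step 7: stack=$ else Q if  input=if else then $  — match if
step 8: stack=$ else Q  input=else then $  — expand Q -> λ
step 9: stack=$ else  input=else then $  — match else
step 10: stack=$  input=then $  — error: stack empty but input remains

then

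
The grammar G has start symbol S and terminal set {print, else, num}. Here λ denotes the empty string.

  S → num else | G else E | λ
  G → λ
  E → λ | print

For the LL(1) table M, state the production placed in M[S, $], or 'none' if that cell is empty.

S → λ

FIRST(G): from G→λ we get {λ}. So FIRST(G) = {λ}.
FIRST(E): from E→λ we get {λ}; from E→print we get {print}. So FIRST(E) = {λ, print}.
FIRST(S): from S→num else we get {num}; from S→G else E we get {else}; from S→λ we get {λ}. So FIRST(S) = {λ, else, num}.
FOLLOW(S) includes $ since S is the start symbol.
FOLLOW(S): S appears on no right-hand side. Thus FOLLOW(S) = {$}.
For S → num else: FIRST(num else) = {num}, so it goes in M[S, t] for t ∈ {num}.
For S → G else E: FIRST(G else E) = {else}, so it goes in M[S, t] for t ∈ {else}.
For S → λ: FIRST(λ) = {λ}, so it goes in M[S, t] for t ∈ {}; since λ ∈ FIRST, also for every t ∈ FOLLOW(S) = {$}.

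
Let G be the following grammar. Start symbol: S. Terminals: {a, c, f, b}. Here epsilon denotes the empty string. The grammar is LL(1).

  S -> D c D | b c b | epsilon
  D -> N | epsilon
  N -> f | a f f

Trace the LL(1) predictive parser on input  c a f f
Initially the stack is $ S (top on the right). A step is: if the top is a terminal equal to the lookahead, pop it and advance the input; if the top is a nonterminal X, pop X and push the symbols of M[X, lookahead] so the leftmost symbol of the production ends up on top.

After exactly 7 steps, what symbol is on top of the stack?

f

     Stack    Input      Action
  1  $ S      c a f f $  expand S -> D c D
  2  $ D c D  c a f f $  expand D -> epsilon
  3  $ D c    c a f f $  match c
  4  $ D      a f f $    expand D -> N
  5  $ N      a f f $    expand N -> a f f
  6  $ f f a  a f f $    match a
  7  $ f f    f f $      match f
Stack after step 7: $ f (top = f).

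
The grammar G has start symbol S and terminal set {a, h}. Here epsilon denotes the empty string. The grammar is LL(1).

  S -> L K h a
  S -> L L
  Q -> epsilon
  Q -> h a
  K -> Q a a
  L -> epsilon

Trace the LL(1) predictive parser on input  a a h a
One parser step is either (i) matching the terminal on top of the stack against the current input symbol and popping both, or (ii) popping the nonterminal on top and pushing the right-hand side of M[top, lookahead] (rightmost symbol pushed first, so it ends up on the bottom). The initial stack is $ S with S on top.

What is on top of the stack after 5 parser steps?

step 1: stack=$ S  input=a a h a $  — expand S -> L K h a
step 2: stack=$ a h K L  input=a a h a $  — expand L -> epsilon
step 3: stack=$ a h K  input=a a h a $  — expand K -> Q a a
step 4: stack=$ a h a a Q  input=a a h a $  — expand Q -> epsilon
step 5: stack=$ a h a a  input=a a h a $  — match a
Stack after step 5: $ a h a (top = a).

a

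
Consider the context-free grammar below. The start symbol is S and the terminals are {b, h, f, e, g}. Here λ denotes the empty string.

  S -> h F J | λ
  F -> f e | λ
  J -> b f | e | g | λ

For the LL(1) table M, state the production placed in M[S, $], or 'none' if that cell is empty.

FIRST(S): from S->h F J we get {h}; from S->λ we get {λ}. So FIRST(S) = {λ, h}.
FIRST(F): from F->f e we get {f}; from F->λ we get {λ}. So FIRST(F) = {λ, f}.
FIRST(J): from J->b f we get {b}; from J->e we get {e}; from J->g we get {g}; from J->λ we get {λ}. So FIRST(J) = {λ, b, e, g}.
FOLLOW(S) includes $ since S is the start symbol.
FOLLOW(S): S appears on no right-hand side. Thus FOLLOW(S) = {$}.
For S -> h F J: FIRST(h F J) = {h}, so it goes in M[S, t] for t ∈ {h}.
For S -> λ: FIRST(λ) = {λ}, so it goes in M[S, t] for t ∈ {}; since λ ∈ FIRST, also for every t ∈ FOLLOW(S) = {$}.

S -> λ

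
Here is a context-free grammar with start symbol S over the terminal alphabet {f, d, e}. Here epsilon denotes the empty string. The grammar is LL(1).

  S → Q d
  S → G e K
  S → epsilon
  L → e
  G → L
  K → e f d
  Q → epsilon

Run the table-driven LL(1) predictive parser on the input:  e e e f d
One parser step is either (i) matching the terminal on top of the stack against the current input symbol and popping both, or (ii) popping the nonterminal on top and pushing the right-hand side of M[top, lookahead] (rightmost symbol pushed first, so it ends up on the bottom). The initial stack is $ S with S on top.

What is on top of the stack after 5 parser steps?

     Stack    Input        Action
  1  $ S      e e e f d $  expand S → G e K
  2  $ K e G  e e e f d $  expand G → L
  3  $ K e L  e e e f d $  expand L → e
  4  $ K e e  e e e f d $  match e
  5  $ K e    e e f d $    match e
Stack after step 5: $ K (top = K).

K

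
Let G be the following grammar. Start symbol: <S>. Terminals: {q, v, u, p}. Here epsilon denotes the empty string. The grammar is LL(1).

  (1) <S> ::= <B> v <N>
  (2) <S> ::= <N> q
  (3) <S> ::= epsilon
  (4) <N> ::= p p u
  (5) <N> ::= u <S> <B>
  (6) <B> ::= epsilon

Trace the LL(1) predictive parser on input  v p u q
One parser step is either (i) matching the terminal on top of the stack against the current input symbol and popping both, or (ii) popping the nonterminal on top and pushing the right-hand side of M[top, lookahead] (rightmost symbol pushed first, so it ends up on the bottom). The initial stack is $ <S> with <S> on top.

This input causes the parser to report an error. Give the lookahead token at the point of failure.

step 1: stack=$ <S>  input=v p u q $  — expand <S> ::= <B> v <N>
step 2: stack=$ <N> v <B>  input=v p u q $  — expand <B> ::= epsilon
step 3: stack=$ <N> v  input=v p u q $  — match v
step 4: stack=$ <N>  input=p u q $  — expand <N> ::= p p u
step 5: stack=$ u p p  input=p u q $  — match p
step 6: stack=$ u p  input=u q $  — error: top is terminal p but lookahead is u

u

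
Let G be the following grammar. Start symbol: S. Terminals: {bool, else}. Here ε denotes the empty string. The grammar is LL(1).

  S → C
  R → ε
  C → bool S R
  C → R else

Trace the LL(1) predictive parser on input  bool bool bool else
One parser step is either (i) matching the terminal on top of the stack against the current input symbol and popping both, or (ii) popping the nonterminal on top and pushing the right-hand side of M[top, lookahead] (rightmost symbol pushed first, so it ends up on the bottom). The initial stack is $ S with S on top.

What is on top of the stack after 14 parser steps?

R

step 1: stack=$ S  input=bool bool bool else $  — expand S → C
step 2: stack=$ C  input=bool bool bool else $  — expand C → bool S R
step 3: stack=$ R S bool  input=bool bool bool else $  — match bool
step 4: stack=$ R S  input=bool bool else $  — expand S → C
step 5: stack=$ R C  input=bool bool else $  — expand C → bool S R
step 6: stack=$ R R S bool  input=bool bool else $  — match bool
step 7: stack=$ R R S  input=bool else $  — expand S → C
step 8: stack=$ R R C  input=bool else $  — expand C → bool S R
step 9: stack=$ R R R S bool  input=bool else $  — match bool
step 10: stack=$ R R R S  input=else $  — expand S → C
step 11: stack=$ R R R C  input=else $  — expand C → R else
step 12: stack=$ R R R else R  input=else $  — expand R → ε
step 13: stack=$ R R R else  input=else $  — match else
step 14: stack=$ R R R  input=$  — expand R → ε
Stack after step 14: $ R R (top = R).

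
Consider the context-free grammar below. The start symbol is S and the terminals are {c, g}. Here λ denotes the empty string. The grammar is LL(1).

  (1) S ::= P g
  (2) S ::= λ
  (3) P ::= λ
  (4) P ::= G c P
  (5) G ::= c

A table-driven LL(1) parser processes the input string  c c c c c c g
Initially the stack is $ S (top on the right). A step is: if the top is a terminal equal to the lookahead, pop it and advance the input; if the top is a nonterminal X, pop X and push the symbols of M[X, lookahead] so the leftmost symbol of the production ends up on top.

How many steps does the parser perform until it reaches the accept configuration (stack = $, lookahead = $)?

      Stack      Input            Action
   1  $ S        c c c c c c g $  expand S ::= P g
   2  $ g P      c c c c c c g $  expand P ::= G c P
   3  $ g P c G  c c c c c c g $  expand G ::= c
   4  $ g P c c  c c c c c c g $  match c
   5  $ g P c    c c c c c g $    match c
   6  $ g P      c c c c g $      expand P ::= G c P
   7  $ g P c G  c c c c g $      expand G ::= c
   8  $ g P c c  c c c c g $      match c
   9  $ g P c    c c c g $        match c
  10  $ g P      c c g $          expand P ::= G c P
  11  $ g P c G  c c g $          expand G ::= c
  12  $ g P c c  c c g $          match c
  13  $ g P c    c g $            match c
  14  $ g P      g $              expand P ::= λ
  15  $ g        g $              match g
Accept reached after 15 steps.

15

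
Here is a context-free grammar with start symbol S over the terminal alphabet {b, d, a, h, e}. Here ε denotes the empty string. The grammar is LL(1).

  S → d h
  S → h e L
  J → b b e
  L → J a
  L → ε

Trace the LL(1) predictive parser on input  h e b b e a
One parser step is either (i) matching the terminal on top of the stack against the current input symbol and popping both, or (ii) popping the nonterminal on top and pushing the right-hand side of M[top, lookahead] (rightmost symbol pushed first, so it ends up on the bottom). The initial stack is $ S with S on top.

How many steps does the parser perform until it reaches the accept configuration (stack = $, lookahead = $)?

9

     Stack      Input          Action
  1  $ S        h e b b e a $  expand S → h e L
  2  $ L e h    h e b b e a $  match h
  3  $ L e      e b b e a $    match e
  4  $ L        b b e a $      expand L → J a
  5  $ a J      b b e a $      expand J → b b e
  6  $ a e b b  b b e a $      match b
  7  $ a e b    b e a $        match b
  8  $ a e      e a $          match e
  9  $ a        a $            match a
Accept reached after 9 steps.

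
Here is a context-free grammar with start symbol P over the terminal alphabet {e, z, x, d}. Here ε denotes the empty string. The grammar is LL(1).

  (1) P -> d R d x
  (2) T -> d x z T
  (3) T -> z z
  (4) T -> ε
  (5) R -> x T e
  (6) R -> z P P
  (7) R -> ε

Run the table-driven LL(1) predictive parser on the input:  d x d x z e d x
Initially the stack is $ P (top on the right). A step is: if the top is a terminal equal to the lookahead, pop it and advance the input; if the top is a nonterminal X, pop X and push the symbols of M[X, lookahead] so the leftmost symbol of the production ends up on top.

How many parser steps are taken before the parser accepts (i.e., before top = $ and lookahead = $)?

step 1: stack=$ P  input=d x d x z e d x $  — expand P -> d R d x
step 2: stack=$ x d R d  input=d x d x z e d x $  — match d
step 3: stack=$ x d R  input=x d x z e d x $  — expand R -> x T e
step 4: stack=$ x d e T x  input=x d x z e d x $  — match x
step 5: stack=$ x d e T  input=d x z e d x $  — expand T -> d x z T
step 6: stack=$ x d e T z x d  input=d x z e d x $  — match d
step 7: stack=$ x d e T z x  input=x z e d x $  — match x
step 8: stack=$ x d e T z  input=z e d x $  — match z
step 9: stack=$ x d e T  input=e d x $  — expand T -> ε
step 10: stack=$ x d e  input=e d x $  — match e
step 11: stack=$ x d  input=d x $  — match d
step 12: stack=$ x  input=x $  — match x
Accept reached after 12 steps.

12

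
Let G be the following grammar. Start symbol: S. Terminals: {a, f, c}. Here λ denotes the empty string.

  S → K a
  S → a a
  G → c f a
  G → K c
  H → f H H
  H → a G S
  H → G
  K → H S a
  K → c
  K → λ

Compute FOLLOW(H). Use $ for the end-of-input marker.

{a, c, f}

FIRST(S): from S→K a we get {a, c, f}; from S→a a we get {a}. So FIRST(S) = {a, c, f}.
FIRST(G): from G→c f a we get {c}; from G→K c we get {a, c, f}. So FIRST(G) = {a, c, f}.
FIRST(H): from H→f H H we get {f}; from H→a G S we get {a}; from H→G we get {a, c, f}. So FIRST(H) = {a, c, f}.
FIRST(K): from K→H S a we get {a, c, f}; from K→c we get {c}; from K→λ we get {λ}. So FIRST(K) = {λ, a, c, f}.
FOLLOW(S) includes $ since S is the start symbol.
FOLLOW(H): in H→f H H (occurrence 1), H is followed by H with FIRST {a, c, f}; in H→f H H (occurrence 2), the suffix after H is empty (adds nothing new); in K→H S a, H is followed by S a with FIRST {a, c, f}. Thus FOLLOW(H) = {a, c, f}.
FOLLOW(S): in H→a G S, the suffix after S is empty, so FOLLOW(S) ⊇ FOLLOW(H) = {a, c, f}; in K→H S a, S is followed by a with FIRST {a}. Thus FOLLOW(S) = {$, a, c, f}.
FOLLOW(G): in H→a G S, G is followed by S with FIRST {a, c, f}; in H→G, the suffix after G is empty, so FOLLOW(G) ⊇ FOLLOW(H) = {a, c, f}. Thus FOLLOW(G) = {a, c, f}.
FOLLOW(K): in S→K a, K is followed by a with FIRST {a}; in G→K c, K is followed by c with FIRST {c}. Thus FOLLOW(K) = {a, c}.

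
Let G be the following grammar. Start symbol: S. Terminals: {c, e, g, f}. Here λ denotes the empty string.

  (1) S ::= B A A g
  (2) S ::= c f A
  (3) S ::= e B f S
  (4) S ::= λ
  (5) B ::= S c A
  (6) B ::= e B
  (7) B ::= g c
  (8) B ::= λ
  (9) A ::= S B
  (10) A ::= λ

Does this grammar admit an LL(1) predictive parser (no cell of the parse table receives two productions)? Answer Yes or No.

No

FIRST(S) = {λ, c, e, g}
FIRST(B) = {λ, c, e, g}
FIRST(A) = {λ, c, e, g}
FOLLOW(S) = {$, c, e, f, g}
FOLLOW(B) = {$, c, e, f, g}
FOLLOW(A) = {$, c, e, f, g}
Cell M[A, $] receives both A ::= S B and A ::= λ — the grammar is not LL(1).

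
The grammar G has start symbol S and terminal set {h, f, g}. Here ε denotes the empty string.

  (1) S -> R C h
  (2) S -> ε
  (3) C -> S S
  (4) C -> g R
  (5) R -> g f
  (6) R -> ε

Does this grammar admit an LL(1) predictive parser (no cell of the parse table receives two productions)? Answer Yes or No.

FIRST(S) = {ε, g, h}
FIRST(C) = {ε, g, h}
FIRST(R) = {ε, g}
FOLLOW(S) = {$, g, h}
FOLLOW(C) = {h}
FOLLOW(R) = {g, h}
Cell M[C, g] receives both C -> S S and C -> g R — the grammar is not LL(1).

No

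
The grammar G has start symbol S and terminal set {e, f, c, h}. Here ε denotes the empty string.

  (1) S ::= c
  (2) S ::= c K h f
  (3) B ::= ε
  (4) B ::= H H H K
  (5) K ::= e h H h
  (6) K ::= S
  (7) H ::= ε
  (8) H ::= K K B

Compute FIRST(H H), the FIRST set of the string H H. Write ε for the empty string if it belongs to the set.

FIRST(S): from S::=c we get {c}; from S::=c K h f we get {c}. So FIRST(S) = {c}.
FIRST(K): from K::=e h H h we get {e}; from K::=S we get {c}. So FIRST(K) = {c, e}.
FIRST(H): from H::=ε we get {ε}; from H::=K K B we get {c, e}. So FIRST(H) = {ε, c, e}.
FIRST(B): from B::=ε we get {ε}; from B::=H H H K we get {c, e}. So FIRST(B) = {ε, c, e}.
FIRST(H H): take FIRST of each symbol in turn, carrying on past any symbol whose FIRST contains ε; result {ε, c, e}.

{ε, c, e}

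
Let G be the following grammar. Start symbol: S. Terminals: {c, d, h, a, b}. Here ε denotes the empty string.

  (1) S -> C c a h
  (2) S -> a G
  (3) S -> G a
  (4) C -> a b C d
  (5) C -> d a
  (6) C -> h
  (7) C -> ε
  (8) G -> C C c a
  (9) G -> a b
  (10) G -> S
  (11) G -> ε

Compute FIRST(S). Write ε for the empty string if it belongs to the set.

{a, c, d, h}

FIRST(C) = {ε, a, d, h}
FIRST(S) = {a, c, d, h}  (via C c a h, G a)
FIRST(G) = {ε, a, c, d, h}  (via C C c a, S)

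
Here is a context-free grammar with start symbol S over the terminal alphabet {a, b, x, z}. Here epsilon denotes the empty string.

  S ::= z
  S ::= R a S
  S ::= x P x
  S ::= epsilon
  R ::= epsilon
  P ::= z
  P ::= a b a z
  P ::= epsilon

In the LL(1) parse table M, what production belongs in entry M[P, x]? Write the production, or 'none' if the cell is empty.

P ::= epsilon

FIRST(R): from R::=epsilon we get {epsilon}. So FIRST(R) = {epsilon}.
FIRST(P): from P::=z we get {z}; from P::=a b a z we get {a}; from P::=epsilon we get {epsilon}. So FIRST(P) = {epsilon, a, z}.
FIRST(S): from S::=z we get {z}; from S::=R a S we get {a}; from S::=x P x we get {x}; from S::=epsilon we get {epsilon}. So FIRST(S) = {epsilon, a, x, z}.
FOLLOW(S) includes $ since S is the start symbol.
FOLLOW(P): in S::=x P x, P is followed by x with FIRST {x}. Thus FOLLOW(P) = {x}.
For P ::= z: FIRST(z) = {z}, so it goes in M[P, t] for t ∈ {z}.
For P ::= a b a z: FIRST(a b a z) = {a}, so it goes in M[P, t] for t ∈ {a}.
For P ::= epsilon: FIRST(epsilon) = {epsilon}, so it goes in M[P, t] for t ∈ {}; since epsilon ∈ FIRST, also for every t ∈ FOLLOW(P) = {x}.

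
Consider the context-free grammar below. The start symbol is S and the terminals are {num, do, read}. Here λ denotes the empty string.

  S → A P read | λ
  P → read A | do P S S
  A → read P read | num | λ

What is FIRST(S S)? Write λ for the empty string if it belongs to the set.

FIRST(P): from P→read A we get {read}; from P→do P S S we get {do}. So FIRST(P) = {do, read}.
FIRST(A): from A→read P read we get {read}; from A→num we get {num}; from A→λ we get {λ}. So FIRST(A) = {λ, num, read}.
FIRST(S): from S→A P read we get {do, num, read}; from S→λ we get {λ}. So FIRST(S) = {λ, do, num, read}.
FIRST(S S): take FIRST of each symbol in turn, carrying on past any symbol whose FIRST contains λ; result {λ, do, num, read}.

{λ, do, num, read}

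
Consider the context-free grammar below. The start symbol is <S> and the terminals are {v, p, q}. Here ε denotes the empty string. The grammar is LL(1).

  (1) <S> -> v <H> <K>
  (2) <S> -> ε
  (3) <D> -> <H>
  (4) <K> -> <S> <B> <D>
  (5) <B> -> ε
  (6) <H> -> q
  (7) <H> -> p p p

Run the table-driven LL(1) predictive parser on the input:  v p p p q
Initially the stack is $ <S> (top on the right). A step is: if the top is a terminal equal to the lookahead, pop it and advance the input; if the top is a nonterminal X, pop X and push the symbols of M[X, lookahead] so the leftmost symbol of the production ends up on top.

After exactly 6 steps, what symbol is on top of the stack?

step 1: stack=$ <S>  input=v p p p q $  — expand <S> -> v <H> <K>
step 2: stack=$ <K> <H> v  input=v p p p q $  — match v
step 3: stack=$ <K> <H>  input=p p p q $  — expand <H> -> p p p
step 4: stack=$ <K> p p p  input=p p p q $  — match p
step 5: stack=$ <K> p p  input=p p q $  — match p
step 6: stack=$ <K> p  input=p q $  — match p
Stack after step 6: $ <K> (top = <K>).

<K>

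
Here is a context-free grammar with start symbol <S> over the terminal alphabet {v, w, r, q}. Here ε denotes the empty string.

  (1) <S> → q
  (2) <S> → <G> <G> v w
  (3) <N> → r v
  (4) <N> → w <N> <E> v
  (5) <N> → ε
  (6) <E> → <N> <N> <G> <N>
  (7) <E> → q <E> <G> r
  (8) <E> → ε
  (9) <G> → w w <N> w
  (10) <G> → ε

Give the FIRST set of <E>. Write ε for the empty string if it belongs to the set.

{ε, q, r, w}

FIRST(<N>): from <N>→r v we get {r}; from <N>→w <N> <E> v we get {w}; from <N>→ε we get {ε}. So FIRST(<N>) = {ε, r, w}.
FIRST(<G>): from <G>→w w <N> w we get {w}; from <G>→ε we get {ε}. So FIRST(<G>) = {ε, w}.
FIRST(<S>): from <S>→q we get {q}; from <S>→<G> <G> v w we get {v, w}. So FIRST(<S>) = {q, v, w}.
FIRST(<E>): from <E>→<N> <N> <G> <N> we get {ε, r, w}; from <E>→q <E> <G> r we get {q}; from <E>→ε we get {ε}. So FIRST(<E>) = {ε, q, r, w}.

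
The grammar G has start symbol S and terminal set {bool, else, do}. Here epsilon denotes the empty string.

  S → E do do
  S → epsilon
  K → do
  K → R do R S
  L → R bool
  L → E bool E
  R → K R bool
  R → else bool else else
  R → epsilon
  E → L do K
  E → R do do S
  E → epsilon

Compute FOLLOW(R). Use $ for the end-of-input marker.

FIRST(S) = {epsilon, bool, do, else}  (via E do do)
FIRST(K) = {do, else}  (via R do R S)
FIRST(R) = {epsilon, do, else}  (via K R bool)
FIRST(L) = {bool, do, else}  (via R bool, E bool E)
FIRST(E) = {epsilon, bool, do, else}  (via L do K, R do do S)
FOLLOW(S) includes $ since S is the start symbol.
FOLLOW(L): in E→L do K, L is followed by do K with FIRST {do}. Thus FOLLOW(L) = {do}.
FOLLOW(E): in S→E do do, E is followed by do do with FIRST {do}; in L→E bool E (occurrence 1), E is followed by bool E with FIRST {bool}; in L→E bool E (occurrence 2), the suffix after E is empty, so FOLLOW(E) ⊇ FOLLOW(L) = {do}. Thus FOLLOW(E) = {bool, do}.
FOLLOW(K): in R→K R bool, K is followed by R bool with FIRST {bool, do, else}; in E→L do K, the suffix after K is empty, so FOLLOW(K) ⊇ FOLLOW(E) = {bool, do}. Thus FOLLOW(K) = {bool, do, else}.
FOLLOW(S): in K→R do R S, the suffix after S is empty, so FOLLOW(S) ⊇ FOLLOW(K) = {bool, do, else}; in E→R do do S, the suffix after S is empty, so FOLLOW(S) ⊇ FOLLOW(E) = {bool, do}. Thus FOLLOW(S) = {$, bool, do, else}.
FOLLOW(R): in K→R do R S (occurrence 1), R is followed by do R S with FIRST {do}; in K→R do R S (occurrence 2), R is followed by S with FIRST {epsilon, bool, do, else}; in K→R do R S (occurrence 2), the suffix after R is nullable, so FOLLOW(R) ⊇ FOLLOW(K) = {bool, do, else}; in L→R bool, R is followed by bool with FIRST {bool}; in R→K R bool, R is followed by bool with FIRST {bool}; in E→R do do S, R is followed by do do S with FIRST {do}. Thus FOLLOW(R) = {bool, do, else}.

{bool, do, else}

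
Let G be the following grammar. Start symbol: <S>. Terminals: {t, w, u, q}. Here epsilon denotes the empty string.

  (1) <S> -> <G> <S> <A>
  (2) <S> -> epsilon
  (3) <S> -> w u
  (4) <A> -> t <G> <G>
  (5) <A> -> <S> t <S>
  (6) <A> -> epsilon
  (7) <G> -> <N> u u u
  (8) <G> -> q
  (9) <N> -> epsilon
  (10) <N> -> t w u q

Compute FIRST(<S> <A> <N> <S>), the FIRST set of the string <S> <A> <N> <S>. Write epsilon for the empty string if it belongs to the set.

FIRST(<N>) = {epsilon, t}
FIRST(<G>) = {q, t, u}  (via <N> u u u)
FIRST(<S>) = {epsilon, q, t, u, w}  (via <G> <S> <A>)
FIRST(<A>) = {epsilon, q, t, u, w}  (via <S> t <S>)
FIRST(<S> <A> <N> <S>): take FIRST of each symbol in turn, carrying on past any symbol whose FIRST contains epsilon; result {epsilon, q, t, u, w}.

{epsilon, q, t, u, w}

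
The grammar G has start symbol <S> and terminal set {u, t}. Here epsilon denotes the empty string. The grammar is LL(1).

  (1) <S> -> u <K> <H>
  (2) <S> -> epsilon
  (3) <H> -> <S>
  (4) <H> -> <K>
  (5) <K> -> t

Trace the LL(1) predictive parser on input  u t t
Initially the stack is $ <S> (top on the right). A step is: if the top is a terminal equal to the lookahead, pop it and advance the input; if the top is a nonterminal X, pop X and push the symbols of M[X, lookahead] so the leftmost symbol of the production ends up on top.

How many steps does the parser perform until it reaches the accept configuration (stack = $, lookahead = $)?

7

step 1: stack=$ <S>  input=u t t $  — expand <S> -> u <K> <H>
step 2: stack=$ <H> <K> u  input=u t t $  — match u
step 3: stack=$ <H> <K>  input=t t $  — expand <K> -> t
step 4: stack=$ <H> t  input=t t $  — match t
step 5: stack=$ <H>  input=t $  — expand <H> -> <K>
step 6: stack=$ <K>  input=t $  — expand <K> -> t
step 7: stack=$ t  input=t $  — match t
Accept reached after 7 steps.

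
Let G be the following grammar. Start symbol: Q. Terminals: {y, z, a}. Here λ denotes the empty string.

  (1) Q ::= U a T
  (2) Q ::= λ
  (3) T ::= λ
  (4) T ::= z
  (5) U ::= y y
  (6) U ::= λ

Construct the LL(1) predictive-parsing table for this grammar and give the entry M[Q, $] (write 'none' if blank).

Q ::= λ

FIRST(T) = {λ, z}
FIRST(U) = {λ, y}
FIRST(Q) = {λ, a, y}  (via U a T)
FOLLOW(Q) includes $ since Q is the start symbol.
FOLLOW(Q): Q appears on no right-hand side. Thus FOLLOW(Q) = {$}.
For Q ::= U a T: FIRST(U a T) = {a, y}, so it goes in M[Q, t] for t ∈ {a, y}.
For Q ::= λ: FIRST(λ) = {λ}, so it goes in M[Q, t] for t ∈ {}; since λ ∈ FIRST, also for every t ∈ FOLLOW(Q) = {$}.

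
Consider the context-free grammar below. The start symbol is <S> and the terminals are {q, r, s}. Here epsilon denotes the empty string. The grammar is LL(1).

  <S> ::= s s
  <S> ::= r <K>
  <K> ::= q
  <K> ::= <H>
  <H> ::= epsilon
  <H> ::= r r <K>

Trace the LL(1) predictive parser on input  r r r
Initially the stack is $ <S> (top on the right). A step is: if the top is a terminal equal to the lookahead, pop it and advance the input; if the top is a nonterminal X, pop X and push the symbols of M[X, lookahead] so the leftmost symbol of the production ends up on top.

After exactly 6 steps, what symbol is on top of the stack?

<K>

step 1: stack=$ <S>  input=r r r $  — expand <S> ::= r <K>
step 2: stack=$ <K> r  input=r r r $  — match r
step 3: stack=$ <K>  input=r r $  — expand <K> ::= <H>
step 4: stack=$ <H>  input=r r $  — expand <H> ::= r r <K>
step 5: stack=$ <K> r r  input=r r $  — match r
step 6: stack=$ <K> r  input=r $  — match r
Stack after step 6: $ <K> (top = <K>).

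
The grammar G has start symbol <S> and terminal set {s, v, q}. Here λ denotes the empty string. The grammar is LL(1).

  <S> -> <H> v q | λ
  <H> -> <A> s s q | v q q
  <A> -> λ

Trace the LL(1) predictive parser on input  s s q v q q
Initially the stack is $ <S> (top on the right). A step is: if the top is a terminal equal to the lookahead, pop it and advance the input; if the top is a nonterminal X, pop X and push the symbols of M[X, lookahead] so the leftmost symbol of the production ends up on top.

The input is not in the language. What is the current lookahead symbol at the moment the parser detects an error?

     Stack            Input          Action
  1  $ <S>            s s q v q q $  expand <S> -> <H> v q
  2  $ q v <H>        s s q v q q $  expand <H> -> <A> s s q
  3  $ q v q s s <A>  s s q v q q $  expand <A> -> λ
  4  $ q v q s s      s s q v q q $  match s
  5  $ q v q s        s q v q q $    match s
  6  $ q v q          q v q q $      match q
  7  $ q v            v q q $        match v
  8  $ q              q q $          match q
  9  $                q $            error: stack empty but input remains

q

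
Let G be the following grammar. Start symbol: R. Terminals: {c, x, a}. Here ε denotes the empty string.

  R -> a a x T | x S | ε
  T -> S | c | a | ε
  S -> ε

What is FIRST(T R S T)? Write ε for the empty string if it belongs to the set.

FIRST(R) = {ε, a, x}
FIRST(S) = {ε}
FIRST(T) = {ε, a, c}  (via S)
FIRST(T R S T): take FIRST of each symbol in turn, carrying on past any symbol whose FIRST contains ε; result {ε, a, c, x}.

{ε, a, c, x}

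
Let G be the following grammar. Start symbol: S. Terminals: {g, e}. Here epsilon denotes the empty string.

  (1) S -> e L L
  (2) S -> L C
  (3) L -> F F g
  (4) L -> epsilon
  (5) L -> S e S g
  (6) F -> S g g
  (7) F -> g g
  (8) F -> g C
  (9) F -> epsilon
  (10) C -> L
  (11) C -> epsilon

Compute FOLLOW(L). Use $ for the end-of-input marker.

FIRST(S) = {epsilon, e, g}  (via L C)
FIRST(F) = {epsilon, e, g}  (via S g g)
FIRST(L) = {epsilon, e, g}  (via F F g, S e S g)
FIRST(C) = {epsilon, e, g}  (via L)
FOLLOW(S) includes $ since S is the start symbol.
FOLLOW(S): in L->S e S g (occurrence 1), S is followed by e S g with FIRST {e}; in L->S e S g (occurrence 2), S is followed by g with FIRST {g}; in F->S g g, S is followed by g g with FIRST {g}. Thus FOLLOW(S) = {$, e, g}.
FOLLOW(F): in L->F F g (occurrence 1), F is followed by F g with FIRST {e, g}; in L->F F g (occurrence 2), F is followed by g with FIRST {g}. Thus FOLLOW(F) = {e, g}.
FOLLOW(C): in S->L C, the suffix after C is empty, so FOLLOW(C) ⊇ FOLLOW(S) = {$, e, g}; in F->g C, the suffix after C is empty, so FOLLOW(C) ⊇ FOLLOW(F) = {e, g}. Thus FOLLOW(C) = {$, e, g}.
FOLLOW(L): in S->e L L (occurrence 1), L is followed by L with FIRST {epsilon, e, g}; in S->e L L (occurrence 1), the suffix after L is nullable, so FOLLOW(L) ⊇ FOLLOW(S) = {$, e, g}; in S->e L L (occurrence 2), the suffix after L is empty, so FOLLOW(L) ⊇ FOLLOW(S) = {$, e, g}; in S->L C, L is followed by C with FIRST {epsilon, e, g}; in S->L C, the suffix after L is nullable, so FOLLOW(L) ⊇ FOLLOW(S) = {$, e, g}; in C->L, the suffix after L is empty, so FOLLOW(L) ⊇ FOLLOW(C) = {$, e, g}. Thus FOLLOW(L) = {$, e, g}.

{$, e, g}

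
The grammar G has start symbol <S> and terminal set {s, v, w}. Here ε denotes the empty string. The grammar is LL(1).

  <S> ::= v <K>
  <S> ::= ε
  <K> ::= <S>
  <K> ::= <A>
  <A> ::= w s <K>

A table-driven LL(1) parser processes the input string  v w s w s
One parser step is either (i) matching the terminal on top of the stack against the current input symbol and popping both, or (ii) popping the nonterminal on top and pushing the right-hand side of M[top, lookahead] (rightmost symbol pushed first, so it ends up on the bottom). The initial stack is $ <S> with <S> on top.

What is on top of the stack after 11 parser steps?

<S>

      Stack      Input        Action
   1  $ <S>      v w s w s $  expand <S> ::= v <K>
   2  $ <K> v    v w s w s $  match v
   3  $ <K>      w s w s $    expand <K> ::= <A>
   4  $ <A>      w s w s $    expand <A> ::= w s <K>
   5  $ <K> s w  w s w s $    match w
   6  $ <K> s    s w s $      match s
   7  $ <K>      w s $        expand <K> ::= <A>
   8  $ <A>      w s $        expand <A> ::= w s <K>
   9  $ <K> s w  w s $        match w
  10  $ <K> s    s $          match s
  11  $ <K>      $            expand <K> ::= <S>
Stack after step 11: $ <S> (top = <S>).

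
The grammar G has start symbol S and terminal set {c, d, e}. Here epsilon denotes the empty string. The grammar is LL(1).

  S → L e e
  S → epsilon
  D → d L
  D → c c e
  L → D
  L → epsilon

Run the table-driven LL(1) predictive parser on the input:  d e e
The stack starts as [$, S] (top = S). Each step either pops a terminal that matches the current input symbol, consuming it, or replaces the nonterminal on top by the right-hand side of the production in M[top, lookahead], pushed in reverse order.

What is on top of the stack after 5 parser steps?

step 1: stack=$ S  input=d e e $  — expand S → L e e
step 2: stack=$ e e L  input=d e e $  — expand L → D
step 3: stack=$ e e D  input=d e e $  — expand D → d L
step 4: stack=$ e e L d  input=d e e $  — match d
step 5: stack=$ e e L  input=e e $  — expand L → epsilon
Stack after step 5: $ e e (top = e).

e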